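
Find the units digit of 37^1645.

7

Last digits of 7^n: 7, 9, 3, 1 (period 4).
1645 mod 4 = 1, so the last digit matches 7^1 = 7.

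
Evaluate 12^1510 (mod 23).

3

Square-and-reduce mod 23: 12^1≡12, 12^2≡6, 12^4≡13, 12^8≡8, 12^16≡18, 12^32≡2, 12^64≡4, 12^128≡16, 12^256≡3, 12^512≡9, 12^1024≡12.
1510 = 2 + 4 + 32 + 64 + 128 + 256 + 1024, so 12^1510 ≡ 6·13·2·4·16·3·12 ≡ 3 (mod 23).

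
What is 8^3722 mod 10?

4

Last digits of 8^n: 8, 4, 2, 6 (period 4).
3722 mod 4 = 2, so the last digit matches 8^2 = 4.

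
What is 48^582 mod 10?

4

Powers of 8 mod 10 repeat with period 4: 8, 4, 2, 6.
582 mod 4 = 2, so the last digit matches 8^2 = 4.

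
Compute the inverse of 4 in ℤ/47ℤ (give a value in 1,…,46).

12

47 = 11·4 + 3
4 = 1·3 + 1
3 = 3·1 + 0
Back-substituting gives 4·12 ≡ 1 (mod 47).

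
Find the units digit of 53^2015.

7

Last digits of 3^n: 3, 9, 7, 1 (period 4).
2015 leaves remainder 3 on division by 4, so 53^2015 ends in 7.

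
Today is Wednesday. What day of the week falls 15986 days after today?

15986 − 2283·7 = 5, so 15986 ≡ 5 (mod 7).
Wednesday + 5 days → Monday.

Monday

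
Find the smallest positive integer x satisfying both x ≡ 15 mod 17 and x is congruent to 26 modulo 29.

287

x ≡ 15 (mod 17) gives x ∈ {15, 32, 49, 66, 83, 100, 117, 134, …}.
The first of these with x mod 29 = 26 is 287.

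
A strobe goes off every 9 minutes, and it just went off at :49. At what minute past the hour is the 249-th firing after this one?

249·9 = 2241.
2241 − 37·60 = 21, so 2241 ≡ 21 (mod 60).
(49 + 21) mod 60 = 10.

10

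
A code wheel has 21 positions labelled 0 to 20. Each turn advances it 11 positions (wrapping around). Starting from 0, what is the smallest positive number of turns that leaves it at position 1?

21 = 1·11 + 10
11 = 1·10 + 1
10 = 10·1 + 0
Back-substituting gives 11·2 ≡ 1 (mod 21).

2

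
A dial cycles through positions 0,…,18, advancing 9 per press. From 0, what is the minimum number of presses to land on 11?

9⁻¹ ≡ 17 (mod 19) because 9·17 = 153 = 8·19 + 1.
Multiplying both sides by 17: x ≡ 17·11 = 187 ≡ 16 (mod 19).
Check: 9·16 = 144 = 7·19 + 11.

16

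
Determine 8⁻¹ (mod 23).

3

23 = 2·8 + 7
8 = 1·7 + 1
7 = 7·1 + 0
Back-substituting gives 8·3 ≡ 1 (mod 23).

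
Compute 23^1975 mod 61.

By repeated squaring mod 61: 23^1≡23, 23^2≡41, 23^4≡34, 23^8≡58, 23^16≡9, 23^32≡20, 23^64≡34, 23^128≡58, 23^256≡9, 23^512≡20, 23^1024≡34.
Since 1975 = 1 + 2 + 4 + 16 + 32 + 128 + 256 + 512 + 1024 in binary, 23^1975 ≡ 23·41·34·9·20·58·9·20·34 ≡ 11 (mod 61).

11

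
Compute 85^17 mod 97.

Square-and-reduce mod 97: 85^1≡85, 85^2≡47, 85^4≡75, 85^8≡96, 85^16≡1.
17 = 1 + 16, so 85^17 ≡ 85·1 ≡ 85 (mod 97).

85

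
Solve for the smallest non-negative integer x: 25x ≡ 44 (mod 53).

25⁻¹ ≡ 17 (mod 53) because 25·17 = 425 = 8·53 + 1.
So x ≡ 17·44 = 748 ≡ 6 (mod 53).

6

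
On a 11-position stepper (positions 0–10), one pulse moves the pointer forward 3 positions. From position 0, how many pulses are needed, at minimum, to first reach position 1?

4

3·4 = 12 = 1·11 + 1, so 3⁻¹ ≡ 4 (mod 11).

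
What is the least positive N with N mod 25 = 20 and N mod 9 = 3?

120

x ≡ 3 (mod 9) gives x ∈ {3, 12, 21, 30, 39, 48, 57, 66, …}.
The first of these with x mod 25 = 20 is 120.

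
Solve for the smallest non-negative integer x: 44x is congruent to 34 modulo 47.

44⁻¹ ≡ 31 (mod 47) because 44·31 = 1364 = 29·47 + 1.
So x ≡ 31·34 = 1054 ≡ 20 (mod 47).

20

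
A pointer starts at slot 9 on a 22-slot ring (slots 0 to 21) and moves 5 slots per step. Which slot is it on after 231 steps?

231·5 = 1155.
1155 mod 22 = 11 (since 52·22 = 1144).
(9 + 11) mod 22 = 20.

20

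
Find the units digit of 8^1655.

2

Powers of 8 mod 10 repeat with period 4: 8, 4, 2, 6.
1655 leaves remainder 3 on division by 4, so 8^1655 ends in 2.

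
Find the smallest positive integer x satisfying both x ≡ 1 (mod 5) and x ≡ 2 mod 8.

26

x ≡ 1 (mod 5) gives x ∈ {1, 6, 11, 16, 21, 26}.
The first of these with x mod 8 = 2 is 26.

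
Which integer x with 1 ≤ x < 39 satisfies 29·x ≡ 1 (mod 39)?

29·35 = 1015 = 26·39 + 1, so 29⁻¹ ≡ 35 (mod 39).

35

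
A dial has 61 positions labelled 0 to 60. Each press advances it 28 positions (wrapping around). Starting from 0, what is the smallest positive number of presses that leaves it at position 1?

24

61 = 2·28 + 5
28 = 5·5 + 3
5 = 1·3 + 2
3 = 1·2 + 1
2 = 2·1 + 0
Back-substituting gives 28·24 ≡ 1 (mod 61).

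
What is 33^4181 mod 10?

Powers of 3 mod 10 repeat with period 4: 3, 9, 7, 1.
4181 mod 4 = 1, so the last digit matches 3^1 = 3.

3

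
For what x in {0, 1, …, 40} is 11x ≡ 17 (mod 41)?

The inverse of 11 mod 41 is 15 (since 11·15 = 165 ≡ 1).
So x ≡ 15·17 = 255 ≡ 9 (mod 41).

9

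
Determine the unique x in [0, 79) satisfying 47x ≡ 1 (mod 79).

37

The inverse of 47 mod 79 is 37 (since 47·37 = 1739 ≡ 1).
Multiplying both sides by 37: x ≡ 37·1 = 37 ≡ 37 (mod 79).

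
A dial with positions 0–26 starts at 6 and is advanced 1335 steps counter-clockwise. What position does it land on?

21

1335 − 49·27 = 12, so 1335 ≡ 12 (mod 27).
(6 − 12) mod 27 = 21.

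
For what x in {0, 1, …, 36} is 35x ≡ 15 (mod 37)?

11

The inverse of 35 mod 37 is 18 (since 35·18 = 630 ≡ 1).
So x ≡ 18·15 = 270 ≡ 11 (mod 37).
Check: 35·11 = 385 = 10·37 + 15.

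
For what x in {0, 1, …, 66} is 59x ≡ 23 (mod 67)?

The inverse of 59 mod 67 is 25 (since 59·25 = 1475 ≡ 1).
So x ≡ 25·23 = 575 ≡ 39 (mod 67).

39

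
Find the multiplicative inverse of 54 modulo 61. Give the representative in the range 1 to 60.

26

61 = 1·54 + 7
54 = 7·7 + 5
7 = 1·5 + 2
5 = 2·2 + 1
2 = 2·1 + 0
Back-substituting gives 54·26 ≡ 1 (mod 61).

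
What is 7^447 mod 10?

Last digits of 7^n: 7, 9, 3, 1 (period 4).
447 mod 4 = 3, so the last digit matches 7^3 = 3.

3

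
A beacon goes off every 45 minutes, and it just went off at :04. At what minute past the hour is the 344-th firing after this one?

344·45 = 15480.
Dividing 15480 by 60 gives quotient 258 and remainder 0.
(4 + 0) mod 60 = 4.

4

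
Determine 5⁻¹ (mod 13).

8

13 = 2·5 + 3
5 = 1·3 + 2
3 = 1·2 + 1
2 = 2·1 + 0
Back-substituting gives 5·8 ≡ 1 (mod 13).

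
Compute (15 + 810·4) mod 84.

63

810·4 = 3240.
3240 mod 84 = 48 (since 38·84 = 3192).
(15 + 48) mod 84 = 63.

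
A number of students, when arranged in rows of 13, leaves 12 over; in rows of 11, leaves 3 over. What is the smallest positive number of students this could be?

x ≡ 3 (mod 11) gives x ∈ {3, 14, 25}.
The first of these with x mod 13 = 12 is 25.

25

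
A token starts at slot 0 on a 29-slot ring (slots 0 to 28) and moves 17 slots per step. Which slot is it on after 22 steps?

22·17 = 374.
374 = 12·29 + 26, so 374 mod 29 = 26.
(0 + 26) mod 29 = 26.

26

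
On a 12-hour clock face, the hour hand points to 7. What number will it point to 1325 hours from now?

1325 = 110·12 + 5, so 1325 mod 12 = 5.
7 + 5 → 12 on a 12-hour dial.

12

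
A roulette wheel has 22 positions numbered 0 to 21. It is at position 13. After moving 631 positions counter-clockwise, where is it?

631 mod 22 = 15 (since 28·22 = 616).
(13 − 15) mod 22 = 20.

20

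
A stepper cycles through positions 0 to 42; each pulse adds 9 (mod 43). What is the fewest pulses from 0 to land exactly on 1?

24

43 = 4·9 + 7
9 = 1·7 + 2
7 = 3·2 + 1
2 = 2·1 + 0
Back-substituting gives 9·24 ≡ 1 (mod 43).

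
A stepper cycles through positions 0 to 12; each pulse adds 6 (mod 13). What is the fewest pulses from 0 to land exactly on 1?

11

13 = 2·6 + 1
6 = 6·1 + 0
Back-substituting gives 6·11 ≡ 1 (mod 13).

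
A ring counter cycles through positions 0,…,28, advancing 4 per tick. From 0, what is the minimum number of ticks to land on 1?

4⁻¹ ≡ 22 (mod 29) because 4·22 = 88 = 3·29 + 1.
Multiplying both sides by 22: x ≡ 22·1 = 22 ≡ 22 (mod 29).

22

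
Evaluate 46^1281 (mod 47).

By repeated squaring mod 47: 46^1≡46, 46^2≡1, 46^4≡1, 46^8≡1, 46^16≡1, 46^32≡1, 46^64≡1, 46^128≡1, 46^256≡1, 46^512≡1, 46^1024≡1.
Since 1281 = 1 + 256 + 1024 in binary, 46^1281 ≡ 46·1·1 ≡ 46 (mod 47).

46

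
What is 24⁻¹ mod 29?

23

24·23 = 552 = 19·29 + 1, so 24⁻¹ ≡ 23 (mod 29).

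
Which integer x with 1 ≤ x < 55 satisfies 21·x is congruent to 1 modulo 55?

21

21·21 = 441 = 8·55 + 1, so 21⁻¹ ≡ 21 (mod 55).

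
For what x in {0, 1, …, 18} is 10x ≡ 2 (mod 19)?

10⁻¹ ≡ 2 (mod 19) because 10·2 = 20 = 1·19 + 1.
So x ≡ 2·2 = 4 ≡ 4 (mod 19).

4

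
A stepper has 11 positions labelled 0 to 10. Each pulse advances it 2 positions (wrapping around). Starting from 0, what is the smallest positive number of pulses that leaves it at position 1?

2·6 = 12 = 1·11 + 1, so 2⁻¹ ≡ 6 (mod 11).

6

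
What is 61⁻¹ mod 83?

49

61·49 = 2989 = 36·83 + 1, so 61⁻¹ ≡ 49 (mod 83).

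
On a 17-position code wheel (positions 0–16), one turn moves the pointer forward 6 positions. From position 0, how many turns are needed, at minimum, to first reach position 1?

3

6·3 = 18 = 1·17 + 1, so 6⁻¹ ≡ 3 (mod 17).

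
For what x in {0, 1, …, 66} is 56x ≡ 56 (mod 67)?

The inverse of 56 mod 67 is 6 (since 56·6 = 336 ≡ 1).
Multiplying both sides by 6: x ≡ 6·56 = 336 ≡ 1 (mod 67).

1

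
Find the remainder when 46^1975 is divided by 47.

Successive squares of 46 mod 47: 46^1≡46, 46^2≡1, 46^4≡1, 46^8≡1, 46^16≡1, 46^32≡1, 46^64≡1, 46^128≡1, 46^256≡1, 46^512≡1, 46^1024≡1.
Since 1975 = 1 + 2 + 4 + 16 + 32 + 128 + 256 + 512 + 1024 in binary, 46^1975 ≡ 46·1·1·1·1·1·1·1·1 ≡ 46 (mod 47).

46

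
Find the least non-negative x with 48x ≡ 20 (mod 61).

48⁻¹ ≡ 14 (mod 61) because 48·14 = 672 = 11·61 + 1.
So x ≡ 14·20 = 280 ≡ 36 (mod 61).

36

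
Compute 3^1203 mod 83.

11

Successive squares of 3 mod 83: 3^1≡3, 3^2≡9, 3^4≡81, 3^8≡4, 3^16≡16, 3^32≡7, 3^64≡49, 3^128≡77, 3^256≡36, 3^512≡51, 3^1024≡28.
Since 1203 = 1 + 2 + 16 + 32 + 128 + 1024 in binary, 3^1203 ≡ 3·9·16·7·77·28 ≡ 11 (mod 83).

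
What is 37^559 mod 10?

3

Powers of 7 mod 10 repeat with period 4: 7, 9, 3, 1.
559 leaves remainder 3 on division by 4, so 37^559 ends in 3.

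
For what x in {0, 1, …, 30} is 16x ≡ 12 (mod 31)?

24

16⁻¹ ≡ 2 (mod 31) because 16·2 = 32 = 1·31 + 1.
So x ≡ 2·12 = 24 ≡ 24 (mod 31).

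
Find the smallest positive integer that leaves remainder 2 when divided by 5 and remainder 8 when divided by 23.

77

x ≡ 2 (mod 5) gives x ∈ {2, 7, 12, 17, 22, 27, 32, 37, …}.
The first of these with x mod 23 = 8 is 77.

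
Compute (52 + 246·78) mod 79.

43

246·78 = 19188.
19188 = 242·79 + 70, so 19188 mod 79 = 70.
(52 + 70) mod 79 = 43.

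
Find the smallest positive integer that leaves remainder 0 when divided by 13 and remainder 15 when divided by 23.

x ≡ 0 (mod 13) gives x ∈ {0, 13, 26, 39, 52, 65, 78, 91, …}.
The first of these with x mod 23 = 15 is 130.

130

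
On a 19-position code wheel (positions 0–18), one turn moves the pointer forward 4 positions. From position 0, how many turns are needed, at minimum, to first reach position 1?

5

4·5 = 20 = 1·19 + 1, so 4⁻¹ ≡ 5 (mod 19).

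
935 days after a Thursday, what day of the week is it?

Monday

935 − 133·7 = 4, so 935 ≡ 4 (mod 7).
Thursday + 4 days → Monday.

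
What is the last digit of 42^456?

Powers of 2 mod 10 repeat with period 4: 2, 4, 8, 6.
456 mod 4 = 0, so the last digit matches 2^4 = 6.

6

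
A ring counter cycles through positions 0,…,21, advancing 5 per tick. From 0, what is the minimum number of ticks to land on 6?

10

5⁻¹ ≡ 9 (mod 22) because 5·9 = 45 = 2·22 + 1.
So x ≡ 9·6 = 54 ≡ 10 (mod 22).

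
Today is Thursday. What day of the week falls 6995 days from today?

6995 = 999·7 + 2, so 6995 mod 7 = 2.
Thursday + 2 days → Saturday.

Saturday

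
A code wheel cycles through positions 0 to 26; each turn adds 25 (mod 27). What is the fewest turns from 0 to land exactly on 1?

13

27 = 1·25 + 2
25 = 12·2 + 1
2 = 2·1 + 0
Back-substituting gives 25·13 ≡ 1 (mod 27).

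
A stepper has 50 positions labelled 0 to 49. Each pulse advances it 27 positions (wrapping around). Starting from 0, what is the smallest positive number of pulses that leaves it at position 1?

13

27·13 = 351 = 7·50 + 1, so 27⁻¹ ≡ 13 (mod 50).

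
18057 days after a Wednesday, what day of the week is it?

Sunday

18057 mod 7 = 4 (since 2579·7 = 18053).
Wednesday + 4 days → Sunday.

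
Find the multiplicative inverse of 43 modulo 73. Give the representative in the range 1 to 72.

73 = 1·43 + 30
43 = 1·30 + 13
30 = 2·13 + 4
13 = 3·4 + 1
4 = 4·1 + 0
Back-substituting gives 43·17 ≡ 1 (mod 73).

17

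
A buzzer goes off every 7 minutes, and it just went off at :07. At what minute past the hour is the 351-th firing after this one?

351·7 = 2457.
2457 mod 60 = 57 (since 40·60 = 2400).
(7 + 57) mod 60 = 4.

4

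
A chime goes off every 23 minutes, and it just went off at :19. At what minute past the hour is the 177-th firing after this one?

177·23 = 4071.
4071 mod 60 = 51 (since 67·60 = 4020).
(19 + 51) mod 60 = 10.

10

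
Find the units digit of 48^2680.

Powers of 8 mod 10 repeat with period 4: 8, 4, 2, 6.
2680 leaves remainder 0 on division by 4, so 48^2680 ends in 6.

6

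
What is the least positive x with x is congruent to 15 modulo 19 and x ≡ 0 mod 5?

15

Since 5·4 ≡ 1 (mod 19), take x = 0 + 5·((15−0)·4 mod 19) = 0 + 5·3 = 15.
Check: 15 mod 19 = 15, 15 mod 5 = 0.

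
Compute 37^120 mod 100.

1

By repeated squaring mod 100: 37^1≡37, 37^2≡69, 37^4≡61, 37^8≡21, 37^16≡41, 37^32≡81, 37^64≡61.
Since 120 = 8 + 16 + 32 + 64 in binary, 37^120 ≡ 21·41·81·61 ≡ 1 (mod 100).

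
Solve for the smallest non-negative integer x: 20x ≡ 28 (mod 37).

31

20⁻¹ ≡ 13 (mod 37) because 20·13 = 260 = 7·37 + 1.
So x ≡ 13·28 = 364 ≡ 31 (mod 37).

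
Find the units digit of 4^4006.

6

Last digits of 4^n: 4, 6 (period 2).
4006 mod 2 = 0, so the last digit matches 4^2 = 6.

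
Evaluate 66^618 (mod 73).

27

By repeated squaring mod 73: 66^1≡66, 66^2≡49, 66^4≡65, 66^8≡64, 66^16≡8, 66^32≡64, 66^64≡8, 66^128≡64, 66^256≡8, 66^512≡64.
618 = 2 + 8 + 32 + 64 + 512, so 66^618 ≡ 49·64·64·8·64 ≡ 27 (mod 73).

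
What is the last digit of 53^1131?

7

Powers of 3 mod 10 repeat with period 4: 3, 9, 7, 1.
1131 leaves remainder 3 on division by 4, so 53^1131 ends in 7.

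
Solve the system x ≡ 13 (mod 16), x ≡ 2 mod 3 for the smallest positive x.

29

x ≡ 2 (mod 3) gives x ∈ {2, 5, 8, 11, 14, 17, 20, 23, …}.
The first of these with x mod 16 = 13 is 29.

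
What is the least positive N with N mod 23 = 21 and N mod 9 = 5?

x ≡ 5 (mod 9) gives x ∈ {5, 14, 23, 32, 41, 50, 59, 68, …}.
The first of these with x mod 23 = 21 is 113.

113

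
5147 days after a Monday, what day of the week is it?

Wednesday

5147 = 735·7 + 2, so 5147 mod 7 = 2.
Monday + 2 days → Wednesday.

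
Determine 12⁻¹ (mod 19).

8

12·8 = 96 = 5·19 + 1, so 12⁻¹ ≡ 8 (mod 19).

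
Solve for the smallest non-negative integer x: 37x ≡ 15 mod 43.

19

The inverse of 37 mod 43 is 7 (since 37·7 = 259 ≡ 1).
So x ≡ 7·15 = 105 ≡ 19 (mod 43).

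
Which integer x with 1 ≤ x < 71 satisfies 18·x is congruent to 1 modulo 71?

71 = 3·18 + 17
18 = 1·17 + 1
17 = 17·1 + 0
Back-substituting gives 18·4 ≡ 1 (mod 71).

4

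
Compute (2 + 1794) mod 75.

71

1794 = 23·75 + 69, so 1794 mod 75 = 69.
(2 + 69) mod 75 = 71.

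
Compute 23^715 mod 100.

Successive squares of 23 mod 100: 23^1≡23, 23^2≡29, 23^4≡41, 23^8≡81, 23^16≡61, 23^32≡21, 23^64≡41, 23^128≡81, 23^256≡61, 23^512≡21.
715 = 1 + 2 + 8 + 64 + 128 + 512, so 23^715 ≡ 23·29·81·41·81·21 ≡ 7 (mod 100).

7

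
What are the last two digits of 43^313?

43

Successive squares of 43 mod 100: 43^1≡43, 43^2≡49, 43^4≡1, 43^8≡1, 43^16≡1, 43^32≡1, 43^64≡1, 43^128≡1, 43^256≡1.
Since 313 = 1 + 8 + 16 + 32 + 256 in binary, 43^313 ≡ 43·1·1·1·1 ≡ 43 (mod 100).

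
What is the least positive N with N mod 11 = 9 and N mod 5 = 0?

20

x ≡ 0 (mod 5) gives x ∈ {0, 5, 10, 15, 20}.
The first of these with x mod 11 = 9 is 20.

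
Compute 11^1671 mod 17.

Square-and-reduce mod 17: 11^1≡11, 11^2≡2, 11^4≡4, 11^8≡16, 11^16≡1, 11^32≡1, 11^64≡1, 11^128≡1, 11^256≡1, 11^512≡1, 11^1024≡1.
1671 = 1 + 2 + 4 + 128 + 512 + 1024, so 11^1671 ≡ 11·2·4·1·1·1 ≡ 3 (mod 17).

3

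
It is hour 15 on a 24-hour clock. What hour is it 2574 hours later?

21

2574 − 107·24 = 6, so 2574 ≡ 6 (mod 24).
(15 + 6) mod 24 = 21.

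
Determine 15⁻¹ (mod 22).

3

15·3 = 45 = 2·22 + 1, so 15⁻¹ ≡ 3 (mod 22).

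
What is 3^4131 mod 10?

The units digit of 3^n cycles with period 4: 3, 9, 7, 1, …
4131 mod 4 = 3, so the last digit matches 3^3 = 7.

7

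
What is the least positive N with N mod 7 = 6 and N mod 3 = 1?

Since 3·5 ≡ 1 (mod 7), take x = 1 + 3·((6−1)·5 mod 7) = 1 + 3·4 = 13.
Check: 13 mod 7 = 6, 13 mod 3 = 1.

13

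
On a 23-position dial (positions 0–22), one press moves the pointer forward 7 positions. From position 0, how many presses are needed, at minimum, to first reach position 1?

23 = 3·7 + 2
7 = 3·2 + 1
2 = 2·1 + 0
Back-substituting gives 7·10 ≡ 1 (mod 23).

10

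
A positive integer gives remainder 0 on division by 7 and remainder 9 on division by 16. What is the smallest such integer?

105

Since 16·4 ≡ 1 (mod 7), take x = 9 + 16·((0−9)·4 mod 7) = 9 + 16·6 = 105.
Check: 105 mod 7 = 0, 105 mod 16 = 9.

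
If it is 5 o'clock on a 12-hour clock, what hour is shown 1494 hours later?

1494 = 124·12 + 6, so 1494 mod 12 = 6.
5 + 6 → 11 on a 12-hour dial.

11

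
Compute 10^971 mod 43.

25

Successive squares of 10 mod 43: 10^1≡10, 10^2≡14, 10^4≡24, 10^8≡17, 10^16≡31, 10^32≡15, 10^64≡10, 10^128≡14, 10^256≡24, 10^512≡17.
971 = 1 + 2 + 8 + 64 + 128 + 256 + 512, so 10^971 ≡ 10·14·17·10·14·24·17 ≡ 25 (mod 43).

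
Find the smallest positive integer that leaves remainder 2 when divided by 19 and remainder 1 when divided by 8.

97

Since 8·12 ≡ 1 (mod 19), take x = 1 + 8·((2−1)·12 mod 19) = 1 + 8·12 = 97.
Check: 97 mod 19 = 2, 97 mod 8 = 1.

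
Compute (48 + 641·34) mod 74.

12

641·34 = 21794.
Dividing 21794 by 74 gives quotient 294 and remainder 38.
(48 + 38) mod 74 = 12.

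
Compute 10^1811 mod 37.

Square-and-reduce mod 37: 10^1≡10, 10^2≡26, 10^4≡10, 10^8≡26, 10^16≡10, 10^32≡26, 10^64≡10, 10^128≡26, 10^256≡10, 10^512≡26, 10^1024≡10.
1811 = 1 + 2 + 16 + 256 + 512 + 1024, so 10^1811 ≡ 10·26·10·10·26·10 ≡ 26 (mod 37).

26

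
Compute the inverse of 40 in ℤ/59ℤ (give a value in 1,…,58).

31

59 = 1·40 + 19
40 = 2·19 + 2
19 = 9·2 + 1
2 = 2·1 + 0
Back-substituting gives 40·31 ≡ 1 (mod 59).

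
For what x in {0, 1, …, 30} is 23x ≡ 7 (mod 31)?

23⁻¹ ≡ 27 (mod 31) because 23·27 = 621 = 20·31 + 1.
So x ≡ 27·7 = 189 ≡ 3 (mod 31).
Check: 23·3 = 69 = 2·31 + 7.

3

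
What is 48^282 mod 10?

4

Last digits of 8^n: 8, 4, 2, 6 (period 4).
282 mod 4 = 2, so the last digit matches 8^2 = 4.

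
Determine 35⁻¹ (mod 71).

69

35·69 = 2415 = 34·71 + 1, so 35⁻¹ ≡ 69 (mod 71).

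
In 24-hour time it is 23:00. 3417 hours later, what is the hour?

3417 − 142·24 = 9, so 3417 ≡ 9 (mod 24).
(23 + 9) mod 24 = 8.

8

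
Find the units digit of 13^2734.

The units digit of 13^n cycles with period 4: 3, 9, 7, 1, …
2734 mod 4 = 2, so the last digit matches 3^2 = 9.

9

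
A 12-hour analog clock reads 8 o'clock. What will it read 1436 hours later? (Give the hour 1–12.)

1436 − 119·12 = 8, so 1436 ≡ 8 (mod 12).
8 + 8 → 4 on a 12-hour dial.

4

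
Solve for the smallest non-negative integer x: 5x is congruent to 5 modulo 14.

The inverse of 5 mod 14 is 3 (since 5·3 = 15 ≡ 1).
So x ≡ 3·5 = 15 ≡ 1 (mod 14).

1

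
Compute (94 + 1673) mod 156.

51

1673 − 10·156 = 113, so 1673 ≡ 113 (mod 156).
(94 + 113) mod 156 = 51.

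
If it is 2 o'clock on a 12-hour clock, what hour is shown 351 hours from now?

351 − 29·12 = 3, so 351 ≡ 3 (mod 12).
2 + 3 → 5 on a 12-hour dial.

5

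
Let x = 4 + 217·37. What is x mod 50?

217·37 = 8029.
8029 − 160·50 = 29, so 8029 ≡ 29 (mod 50).
(4 + 29) mod 50 = 33.

33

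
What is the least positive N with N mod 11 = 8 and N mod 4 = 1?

x ≡ 1 (mod 4) gives x ∈ {1, 5, 9, 13, 17, 21, 25, 29, …}.
The first of these with x mod 11 = 8 is 41.

41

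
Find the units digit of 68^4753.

Last digits of 8^n: 8, 4, 2, 6 (period 4).
4753 leaves remainder 1 on division by 4, so 68^4753 ends in 8.

8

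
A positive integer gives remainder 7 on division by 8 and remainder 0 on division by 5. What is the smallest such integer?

15

x ≡ 0 (mod 5) gives x ∈ {0, 5, 10, 15}.
The first of these with x mod 8 = 7 is 15.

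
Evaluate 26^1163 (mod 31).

6

By repeated squaring mod 31: 26^1≡26, 26^2≡25, 26^4≡5, 26^8≡25, 26^16≡5, 26^32≡25, 26^64≡5, 26^128≡25, 26^256≡5, 26^512≡25, 26^1024≡5.
1163 = 1 + 2 + 8 + 128 + 1024, so 26^1163 ≡ 26·25·25·25·5 ≡ 6 (mod 31).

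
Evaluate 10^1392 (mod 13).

Successive squares of 10 mod 13: 10^1≡10, 10^2≡9, 10^4≡3, 10^8≡9, 10^16≡3, 10^32≡9, 10^64≡3, 10^128≡9, 10^256≡3, 10^512≡9, 10^1024≡3.
1392 = 16 + 32 + 64 + 256 + 1024, so 10^1392 ≡ 3·9·3·3·3 ≡ 1 (mod 13).

1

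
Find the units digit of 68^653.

8

Powers of 8 mod 10 repeat with period 4: 8, 4, 2, 6.
653 mod 4 = 1, so the last digit matches 8^1 = 8.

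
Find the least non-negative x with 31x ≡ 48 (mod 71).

13

31⁻¹ ≡ 55 (mod 71) because 31·55 = 1705 = 24·71 + 1.
Multiplying both sides by 55: x ≡ 55·48 = 2640 ≡ 13 (mod 71).
Check: 31·13 = 403 = 5·71 + 48.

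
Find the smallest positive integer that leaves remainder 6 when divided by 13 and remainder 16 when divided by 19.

149

Since 19·11 ≡ 1 (mod 13), take x = 16 + 19·((6−16)·11 mod 13) = 16 + 19·7 = 149.
Check: 149 mod 13 = 6, 149 mod 19 = 16.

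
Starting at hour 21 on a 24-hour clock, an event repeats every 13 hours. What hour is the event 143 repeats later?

143·13 = 1859.
Dividing 1859 by 24 gives quotient 77 and remainder 11.
(21 + 11) mod 24 = 8.

8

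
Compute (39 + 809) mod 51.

809 = 15·51 + 44, so 809 mod 51 = 44.
(39 + 44) mod 51 = 32.

32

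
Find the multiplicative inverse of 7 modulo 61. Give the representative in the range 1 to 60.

35

61 = 8·7 + 5
7 = 1·5 + 2
5 = 2·2 + 1
2 = 2·1 + 0
Back-substituting gives 7·35 ≡ 1 (mod 61).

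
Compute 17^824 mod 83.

23

Successive squares of 17 mod 83: 17^1≡17, 17^2≡40, 17^4≡23, 17^8≡31, 17^16≡48, 17^32≡63, 17^64≡68, 17^128≡59, 17^256≡78, 17^512≡25.
824 = 8 + 16 + 32 + 256 + 512, so 17^824 ≡ 31·48·63·78·25 ≡ 23 (mod 83).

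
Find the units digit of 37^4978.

Last digits of 7^n: 7, 9, 3, 1 (period 4).
4978 mod 4 = 2, so the last digit matches 7^2 = 9.

9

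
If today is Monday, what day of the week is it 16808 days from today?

Dividing 16808 by 7 gives quotient 2401 and remainder 1.
Monday + 1 day → Tuesday.

Tuesday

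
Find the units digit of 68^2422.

Last digits of 8^n: 8, 4, 2, 6 (period 4).
2422 mod 4 = 2, so the last digit matches 8^2 = 4.

4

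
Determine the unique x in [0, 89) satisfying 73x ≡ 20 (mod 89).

The inverse of 73 mod 89 is 50 (since 73·50 = 3650 ≡ 1).
Multiplying both sides by 50: x ≡ 50·20 = 1000 ≡ 21 (mod 89).
Check: 73·21 = 1533 = 17·89 + 20.

21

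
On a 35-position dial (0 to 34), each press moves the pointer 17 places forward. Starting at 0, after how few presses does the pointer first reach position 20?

30

The inverse of 17 mod 35 is 33 (since 17·33 = 561 ≡ 1).
So x ≡ 33·20 = 660 ≡ 30 (mod 35).
Check: 17·30 = 510 = 14·35 + 20.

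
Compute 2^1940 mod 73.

32

Square-and-reduce mod 73: 2^1≡2, 2^2≡4, 2^4≡16, 2^8≡37, 2^16≡55, 2^32≡32, 2^64≡2, 2^128≡4, 2^256≡16, 2^512≡37, 2^1024≡55.
Since 1940 = 4 + 16 + 128 + 256 + 512 + 1024 in binary, 2^1940 ≡ 16·55·4·16·37·55 ≡ 32 (mod 73).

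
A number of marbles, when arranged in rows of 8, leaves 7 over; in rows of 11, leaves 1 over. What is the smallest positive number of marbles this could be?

23

x ≡ 7 (mod 8) gives x ∈ {7, 15, 23}.
The first of these with x mod 11 = 1 is 23.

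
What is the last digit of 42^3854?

4

Last digits of 2^n: 2, 4, 8, 6 (period 4).
3854 mod 4 = 2, so the last digit matches 2^2 = 4.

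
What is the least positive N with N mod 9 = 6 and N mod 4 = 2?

6

x ≡ 2 (mod 4) gives x ∈ {2, 6}.
The first of these with x mod 9 = 6 is 6.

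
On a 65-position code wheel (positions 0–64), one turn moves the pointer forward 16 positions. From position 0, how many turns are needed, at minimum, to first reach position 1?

61

65 = 4·16 + 1
16 = 16·1 + 0
Back-substituting gives 16·61 ≡ 1 (mod 65).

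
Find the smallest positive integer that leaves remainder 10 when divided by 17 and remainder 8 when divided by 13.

Since 13·4 ≡ 1 (mod 17), take x = 8 + 13·((10−8)·4 mod 17) = 8 + 13·8 = 112.
Check: 112 mod 17 = 10, 112 mod 13 = 8.

112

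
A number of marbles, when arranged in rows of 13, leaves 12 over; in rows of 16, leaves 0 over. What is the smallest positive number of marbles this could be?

64

x ≡ 12 (mod 13) gives x ∈ {12, 25, 38, 51, 64}.
The first of these with x mod 16 = 0 is 64.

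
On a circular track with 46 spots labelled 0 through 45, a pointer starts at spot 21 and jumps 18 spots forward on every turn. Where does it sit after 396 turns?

396·18 = 7128.
7128 = 154·46 + 44, so 7128 mod 46 = 44.
(21 + 44) mod 46 = 19.

19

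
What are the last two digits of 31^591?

Square-and-reduce mod 100: 31^1≡31, 31^2≡61, 31^4≡21, 31^8≡41, 31^16≡81, 31^32≡61, 31^64≡21, 31^128≡41, 31^256≡81, 31^512≡61.
591 = 1 + 2 + 4 + 8 + 64 + 512, so 31^591 ≡ 31·61·21·41·21·61 ≡ 31 (mod 100).

31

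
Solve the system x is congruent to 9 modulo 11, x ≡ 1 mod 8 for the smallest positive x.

9

x ≡ 1 (mod 8) gives x ∈ {1, 9}.
The first of these with x mod 11 = 9 is 9.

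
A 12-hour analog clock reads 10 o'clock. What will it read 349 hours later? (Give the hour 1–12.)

11

349 − 29·12 = 1, so 349 ≡ 1 (mod 12).
10 + 1 → 11 on a 12-hour dial.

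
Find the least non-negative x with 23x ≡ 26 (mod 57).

16

The inverse of 23 mod 57 is 5 (since 23·5 = 115 ≡ 1).
So x ≡ 5·26 = 130 ≡ 16 (mod 57).
Check: 23·16 = 368 = 6·57 + 26.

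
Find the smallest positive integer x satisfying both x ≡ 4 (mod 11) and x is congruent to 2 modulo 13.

15

x ≡ 4 (mod 11) gives x ∈ {4, 15}.
The first of these with x mod 13 = 2 is 15.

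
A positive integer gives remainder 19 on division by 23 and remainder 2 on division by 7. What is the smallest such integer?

x ≡ 2 (mod 7) gives x ∈ {2, 9, 16, 23, 30, 37, 44, 51, …}.
The first of these with x mod 23 = 19 is 65.

65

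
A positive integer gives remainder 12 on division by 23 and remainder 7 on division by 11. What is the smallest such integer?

150

x ≡ 7 (mod 11) gives x ∈ {7, 18, 29, 40, 51, 62, 73, 84, …}.
The first of these with x mod 23 = 12 is 150.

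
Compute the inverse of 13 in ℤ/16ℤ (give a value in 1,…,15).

5

16 = 1·13 + 3
13 = 4·3 + 1
3 = 3·1 + 0
Back-substituting gives 13·5 ≡ 1 (mod 16).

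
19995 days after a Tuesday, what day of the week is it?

19995 − 2856·7 = 3, so 19995 ≡ 3 (mod 7).
Tuesday + 3 days → Friday.

Friday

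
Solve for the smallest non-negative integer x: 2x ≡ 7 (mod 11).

The inverse of 2 mod 11 is 6 (since 2·6 = 12 ≡ 1).
So x ≡ 6·7 = 42 ≡ 9 (mod 11).

9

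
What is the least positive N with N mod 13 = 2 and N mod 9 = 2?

x ≡ 2 (mod 9) gives x ∈ {2}.
The first of these with x mod 13 = 2 is 2.

2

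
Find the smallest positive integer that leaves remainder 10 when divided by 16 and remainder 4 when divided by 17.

106

Since 17·1 ≡ 1 (mod 16), take x = 4 + 17·((10−4)·1 mod 16) = 4 + 17·6 = 106.
Check: 106 mod 16 = 10, 106 mod 17 = 4.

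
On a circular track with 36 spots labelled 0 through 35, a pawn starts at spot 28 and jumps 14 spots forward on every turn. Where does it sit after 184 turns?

184·14 = 2576.
2576 − 71·36 = 20, so 2576 ≡ 20 (mod 36).
(28 + 20) mod 36 = 12.

12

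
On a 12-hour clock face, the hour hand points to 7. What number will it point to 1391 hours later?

6

1391 = 115·12 + 11, so 1391 mod 12 = 11.
7 + 11 → 6 on a 12-hour dial.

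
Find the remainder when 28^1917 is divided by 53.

By repeated squaring mod 53: 28^1≡28, 28^2≡42, 28^4≡15, 28^8≡13, 28^16≡10, 28^32≡47, 28^64≡36, 28^128≡24, 28^256≡46, 28^512≡49, 28^1024≡16.
Since 1917 = 1 + 4 + 8 + 16 + 32 + 64 + 256 + 512 + 1024 in binary, 28^1917 ≡ 28·15·13·10·47·36·46·49·16 ≡ 47 (mod 53).

47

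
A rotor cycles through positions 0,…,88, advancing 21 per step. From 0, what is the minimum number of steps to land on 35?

61

21⁻¹ ≡ 17 (mod 89) because 21·17 = 357 = 4·89 + 1.
Multiplying both sides by 17: x ≡ 17·35 = 595 ≡ 61 (mod 89).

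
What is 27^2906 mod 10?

Last digits of 7^n: 7, 9, 3, 1 (period 4).
2906 leaves remainder 2 on division by 4, so 27^2906 ends in 9.

9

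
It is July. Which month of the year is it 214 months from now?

214 − 17·12 = 10, so 214 ≡ 10 (mod 12).
July + 10 months → May.

May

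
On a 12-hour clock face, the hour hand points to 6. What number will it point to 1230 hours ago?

1230 mod 12 = 6 (since 102·12 = 1224).
6 − 6 → 12 on a 12-hour dial.

12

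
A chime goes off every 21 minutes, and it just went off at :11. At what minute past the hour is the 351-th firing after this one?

351·21 = 7371.
Dividing 7371 by 60 gives quotient 122 and remainder 51.
(11 + 51) mod 60 = 2.

2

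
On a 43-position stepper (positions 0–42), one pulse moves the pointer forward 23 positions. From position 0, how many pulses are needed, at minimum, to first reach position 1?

23·15 = 345 = 8·43 + 1, so 23⁻¹ ≡ 15 (mod 43).

15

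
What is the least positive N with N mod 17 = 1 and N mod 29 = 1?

1

Since 29·10 ≡ 1 (mod 17), take x = 1 + 29·((1−1)·10 mod 17) = 1 + 29·0 = 1.
Check: 1 mod 17 = 1, 1 mod 29 = 1.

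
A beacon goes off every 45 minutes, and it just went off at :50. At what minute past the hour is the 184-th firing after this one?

184·45 = 8280.
8280 = 138·60 + 0, so 8280 mod 60 = 0.
(50 + 0) mod 60 = 50.

50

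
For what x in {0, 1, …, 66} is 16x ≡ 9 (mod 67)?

55

The inverse of 16 mod 67 is 21 (since 16·21 = 336 ≡ 1).
So x ≡ 21·9 = 189 ≡ 55 (mod 67).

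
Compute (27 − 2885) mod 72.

Dividing 2885 by 72 gives quotient 40 and remainder 5.
(27 − 5) mod 72 = 22.

22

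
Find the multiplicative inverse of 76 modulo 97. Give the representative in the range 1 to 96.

60

97 = 1·76 + 21
76 = 3·21 + 13
21 = 1·13 + 8
13 = 1·8 + 5
8 = 1·5 + 3
5 = 1·3 + 2
3 = 1·2 + 1
2 = 2·1 + 0
Back-substituting gives 76·60 ≡ 1 (mod 97).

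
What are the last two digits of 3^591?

Square-and-reduce mod 100: 3^1≡3, 3^2≡9, 3^4≡81, 3^8≡61, 3^16≡21, 3^32≡41, 3^64≡81, 3^128≡61, 3^256≡21, 3^512≡41.
591 = 1 + 2 + 4 + 8 + 64 + 512, so 3^591 ≡ 3·9·81·61·81·41 ≡ 47 (mod 100).

47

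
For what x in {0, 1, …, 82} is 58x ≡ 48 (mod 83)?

58⁻¹ ≡ 73 (mod 83) because 58·73 = 4234 = 51·83 + 1.
So x ≡ 73·48 = 3504 ≡ 18 (mod 83).

18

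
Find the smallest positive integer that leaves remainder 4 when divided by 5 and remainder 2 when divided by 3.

x ≡ 2 (mod 3) gives x ∈ {2, 5, 8, 11, 14}.
The first of these with x mod 5 = 4 is 14.

14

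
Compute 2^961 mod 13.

2

By repeated squaring mod 13: 2^1≡2, 2^2≡4, 2^4≡3, 2^8≡9, 2^16≡3, 2^32≡9, 2^64≡3, 2^128≡9, 2^256≡3, 2^512≡9.
961 = 1 + 64 + 128 + 256 + 512, so 2^961 ≡ 2·3·9·3·9 ≡ 2 (mod 13).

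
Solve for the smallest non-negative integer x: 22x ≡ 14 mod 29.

27

22⁻¹ ≡ 4 (mod 29) because 22·4 = 88 = 3·29 + 1.
Multiplying both sides by 4: x ≡ 4·14 = 56 ≡ 27 (mod 29).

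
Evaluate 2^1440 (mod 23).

12

Square-and-reduce mod 23: 2^1≡2, 2^2≡4, 2^4≡16, 2^8≡3, 2^16≡9, 2^32≡12, 2^64≡6, 2^128≡13, 2^256≡8, 2^512≡18, 2^1024≡2.
1440 = 32 + 128 + 256 + 1024, so 2^1440 ≡ 12·13·8·2 ≡ 12 (mod 23).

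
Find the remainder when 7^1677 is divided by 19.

1

Square-and-reduce mod 19: 7^1≡7, 7^2≡11, 7^4≡7, 7^8≡11, 7^16≡7, 7^32≡11, 7^64≡7, 7^128≡11, 7^256≡7, 7^512≡11, 7^1024≡7.
1677 = 1 + 4 + 8 + 128 + 512 + 1024, so 7^1677 ≡ 7·7·11·11·11·7 ≡ 1 (mod 19).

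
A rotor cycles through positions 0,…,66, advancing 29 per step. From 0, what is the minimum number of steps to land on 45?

The inverse of 29 mod 67 is 37 (since 29·37 = 1073 ≡ 1).
Multiplying both sides by 37: x ≡ 37·45 = 1665 ≡ 57 (mod 67).
Check: 29·57 = 1653 = 24·67 + 45.

57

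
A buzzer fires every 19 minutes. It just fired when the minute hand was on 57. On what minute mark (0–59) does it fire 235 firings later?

235·19 = 4465.
4465 − 74·60 = 25, so 4465 ≡ 25 (mod 60).
(57 + 25) mod 60 = 22.

22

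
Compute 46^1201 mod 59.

7

Square-and-reduce mod 59: 46^1≡46, 46^2≡51, 46^4≡5, 46^8≡25, 46^16≡35, 46^32≡45, 46^64≡19, 46^128≡7, 46^256≡49, 46^512≡41, 46^1024≡29.
1201 = 1 + 16 + 32 + 128 + 1024, so 46^1201 ≡ 46·35·45·7·29 ≡ 7 (mod 59).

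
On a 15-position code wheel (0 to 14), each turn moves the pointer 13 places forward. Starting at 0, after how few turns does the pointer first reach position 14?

8

The inverse of 13 mod 15 is 7 (since 13·7 = 91 ≡ 1).
So x ≡ 7·14 = 98 ≡ 8 (mod 15).
Check: 13·8 = 104 = 6·15 + 14.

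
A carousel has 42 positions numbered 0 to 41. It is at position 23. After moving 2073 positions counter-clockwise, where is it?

8

2073 − 49·42 = 15, so 2073 ≡ 15 (mod 42).
(23 − 15) mod 42 = 8.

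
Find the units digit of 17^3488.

Last digits of 7^n: 7, 9, 3, 1 (period 4).
3488 leaves remainder 0 on division by 4, so 17^3488 ends in 1.

1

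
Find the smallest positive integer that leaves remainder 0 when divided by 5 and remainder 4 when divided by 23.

Since 23·2 ≡ 1 (mod 5), take x = 4 + 23·((0−4)·2 mod 5) = 4 + 23·2 = 50.
Check: 50 mod 5 = 0, 50 mod 23 = 4.

50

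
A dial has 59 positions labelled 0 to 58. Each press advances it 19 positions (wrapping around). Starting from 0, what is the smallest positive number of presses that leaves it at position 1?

59 = 3·19 + 2
19 = 9·2 + 1
2 = 2·1 + 0
Back-substituting gives 19·28 ≡ 1 (mod 59).

28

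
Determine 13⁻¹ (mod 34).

34 = 2·13 + 8
13 = 1·8 + 5
8 = 1·5 + 3
5 = 1·3 + 2
3 = 1·2 + 1
2 = 2·1 + 0
Back-substituting gives 13·21 ≡ 1 (mod 34).

21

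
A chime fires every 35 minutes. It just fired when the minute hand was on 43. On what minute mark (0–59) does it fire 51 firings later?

51·35 = 1785.
1785 mod 60 = 45 (since 29·60 = 1740).
(43 + 45) mod 60 = 28.

28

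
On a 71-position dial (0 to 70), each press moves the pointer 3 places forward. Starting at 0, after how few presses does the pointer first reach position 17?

53

3⁻¹ ≡ 24 (mod 71) because 3·24 = 72 = 1·71 + 1.
So x ≡ 24·17 = 408 ≡ 53 (mod 71).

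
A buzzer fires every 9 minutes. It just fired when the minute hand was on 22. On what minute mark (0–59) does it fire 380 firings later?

380·9 = 3420.
3420 = 57·60 + 0, so 3420 mod 60 = 0.
(22 + 0) mod 60 = 22.

22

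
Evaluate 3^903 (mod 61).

27

By repeated squaring mod 61: 3^1≡3, 3^2≡9, 3^4≡20, 3^8≡34, 3^16≡58, 3^32≡9, 3^64≡20, 3^128≡34, 3^256≡58, 3^512≡9.
Since 903 = 1 + 2 + 4 + 128 + 256 + 512 in binary, 3^903 ≡ 3·9·20·34·58·9 ≡ 27 (mod 61).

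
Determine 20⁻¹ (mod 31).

14

20·14 = 280 = 9·31 + 1, so 20⁻¹ ≡ 14 (mod 31).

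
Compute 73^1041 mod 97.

33

Square-and-reduce mod 97: 73^1≡73, 73^2≡91, 73^4≡36, 73^8≡35, 73^16≡61, 73^32≡35, 73^64≡61, 73^128≡35, 73^256≡61, 73^512≡35, 73^1024≡61.
1041 = 1 + 16 + 1024, so 73^1041 ≡ 73·61·61 ≡ 33 (mod 97).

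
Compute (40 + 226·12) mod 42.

226·12 = 2712.
2712 mod 42 = 24 (since 64·42 = 2688).
(40 + 24) mod 42 = 22.

22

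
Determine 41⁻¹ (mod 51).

5

51 = 1·41 + 10
41 = 4·10 + 1
10 = 10·1 + 0
Back-substituting gives 41·5 ≡ 1 (mod 51).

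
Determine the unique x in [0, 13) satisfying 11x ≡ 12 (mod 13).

7

The inverse of 11 mod 13 is 6 (since 11·6 = 66 ≡ 1).
So x ≡ 6·12 = 72 ≡ 7 (mod 13).
Check: 11·7 = 77 = 5·13 + 12.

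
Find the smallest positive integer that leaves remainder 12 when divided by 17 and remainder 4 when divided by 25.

x ≡ 12 (mod 17) gives x ∈ {12, 29}.
The first of these with x mod 25 = 4 is 29.

29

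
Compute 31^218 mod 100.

41

Square-and-reduce mod 100: 31^1≡31, 31^2≡61, 31^4≡21, 31^8≡41, 31^16≡81, 31^32≡61, 31^64≡21, 31^128≡41.
Since 218 = 2 + 8 + 16 + 64 + 128 in binary, 31^218 ≡ 61·41·81·21·41 ≡ 41 (mod 100).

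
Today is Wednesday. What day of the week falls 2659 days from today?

2659 = 379·7 + 6, so 2659 mod 7 = 6.
Wednesday + 6 days → Tuesday.

Tuesday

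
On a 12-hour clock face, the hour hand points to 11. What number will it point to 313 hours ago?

10

313 − 26·12 = 1, so 313 ≡ 1 (mod 12).
11 − 1 → 10 on a 12-hour dial.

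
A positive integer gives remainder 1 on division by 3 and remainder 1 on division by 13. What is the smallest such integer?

x ≡ 1 (mod 3) gives x ∈ {1}.
The first of these with x mod 13 = 1 is 1.

1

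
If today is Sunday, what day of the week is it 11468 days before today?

11468 = 1638·7 + 2, so 11468 mod 7 = 2.
Sunday − 2 days → Friday.

Friday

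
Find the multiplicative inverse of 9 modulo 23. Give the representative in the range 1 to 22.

23 = 2·9 + 5
9 = 1·5 + 4
5 = 1·4 + 1
4 = 4·1 + 0
Back-substituting gives 9·18 ≡ 1 (mod 23).

18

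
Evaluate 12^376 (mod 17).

Successive squares of 12 mod 17: 12^1≡12, 12^2≡8, 12^4≡13, 12^8≡16, 12^16≡1, 12^32≡1, 12^64≡1, 12^128≡1, 12^256≡1.
376 = 8 + 16 + 32 + 64 + 256, so 12^376 ≡ 16·1·1·1·1 ≡ 16 (mod 17).

16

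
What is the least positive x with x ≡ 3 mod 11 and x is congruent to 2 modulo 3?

14

x ≡ 2 (mod 3) gives x ∈ {2, 5, 8, 11, 14}.
The first of these with x mod 11 = 3 is 14.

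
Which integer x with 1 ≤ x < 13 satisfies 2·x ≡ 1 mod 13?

2·7 = 14 = 1·13 + 1, so 2⁻¹ ≡ 7 (mod 13).

7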